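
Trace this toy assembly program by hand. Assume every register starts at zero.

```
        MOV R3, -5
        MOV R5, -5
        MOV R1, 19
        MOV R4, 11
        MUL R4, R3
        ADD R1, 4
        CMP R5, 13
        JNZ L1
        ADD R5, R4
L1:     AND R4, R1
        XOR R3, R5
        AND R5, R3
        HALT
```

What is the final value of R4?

MOV R3, -5 → R3=-5
MOV R5, -5 → R5=-5
MOV R1, 19 → R1=19
MOV R4, 11 → R4=11
MUL R4, R3 → R4=11*(-5)=-55
ADD R1, 4 → R1=19+4=23
CMP R5, 13  (cmp -5,13)
JNZ L1: taken
AND R4, R1 → R4=(-55)&23=1
XOR R3, R5 → R3=(-5)^(-5)=0
AND R5, R3 → R5=(-5)&0=0
halt.

1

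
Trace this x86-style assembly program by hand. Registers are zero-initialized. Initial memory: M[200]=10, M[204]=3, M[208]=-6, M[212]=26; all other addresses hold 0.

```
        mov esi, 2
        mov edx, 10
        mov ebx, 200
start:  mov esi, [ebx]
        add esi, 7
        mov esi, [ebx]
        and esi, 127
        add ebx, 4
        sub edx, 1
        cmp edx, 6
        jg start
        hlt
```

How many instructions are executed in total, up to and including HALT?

esi=2
edx=10
ebx=200
esi=M[200]=10
esi=10+7=17
esi=M[200]=10
esi=10&127=10
ebx=200+4=204
edx=10-1=9
cmp edx, 6  (cmp 9,6)
jg start: taken
esi=M[204]=3
esi=3+7=10
esi=M[204]=3
esi=3&127=3
ebx=204+4=208
edx=9-1=8
cmp edx, 6  (cmp 8,6)
jg start: taken
esi=M[208]=-6
esi=(-6)+7=1
esi=M[208]=-6
esi=(-6)&127=122
ebx=208+4=212
edx=8-1=7
cmp edx, 6  (cmp 7,6)
jg start: taken
esi=M[212]=26
esi=26+7=33
esi=M[212]=26
esi=26&127=26
ebx=212+4=216
edx=7-1=6
cmp edx, 6  (cmp 6,6)
jg start: not taken
halt.
Total executed instructions: 36.

36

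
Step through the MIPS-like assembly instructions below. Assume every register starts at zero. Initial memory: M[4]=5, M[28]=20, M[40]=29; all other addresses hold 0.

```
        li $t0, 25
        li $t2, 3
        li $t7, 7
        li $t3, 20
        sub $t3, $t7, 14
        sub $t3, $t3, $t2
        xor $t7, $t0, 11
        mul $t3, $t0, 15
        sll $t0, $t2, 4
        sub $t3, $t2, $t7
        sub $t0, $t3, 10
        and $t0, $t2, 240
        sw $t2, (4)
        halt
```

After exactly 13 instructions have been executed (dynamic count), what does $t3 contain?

-15

$t0=25
$t2=3
$t7=7
$t3=20
$t3=7-14=-7
$t3=(-7)-3=-10
$t7=25^11=18
$t3=25*15=375
$t0=3<<4=48
$t3=3-18=-15
$t0=(-15)-10=-25
$t0=3&240=0
sw $t2, (4) → M[4]=3
After step 13: $t3 = -15.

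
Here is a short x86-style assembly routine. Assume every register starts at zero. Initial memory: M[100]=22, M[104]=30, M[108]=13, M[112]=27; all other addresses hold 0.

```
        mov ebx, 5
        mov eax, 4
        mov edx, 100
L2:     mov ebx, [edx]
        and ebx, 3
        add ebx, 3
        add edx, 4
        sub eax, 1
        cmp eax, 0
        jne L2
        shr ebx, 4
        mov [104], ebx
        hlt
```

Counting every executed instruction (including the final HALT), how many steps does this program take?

34

mov ebx, 5 → ebx=5
mov eax, 4 → eax=4
mov edx, 100 → edx=100
mov ebx, [edx] → ebx=M[100]=22
and ebx, 3 → ebx=22&3=2
add ebx, 3 → ebx=2+3=5
add edx, 4 → edx=100+4=104
sub eax, 1 → eax=4-1=3
cmp eax, 0  (cmp 3,0)
jne L2: taken
mov ebx, [edx] → ebx=M[104]=30
and ebx, 3 → ebx=30&3=2
add ebx, 3 → ebx=2+3=5
add edx, 4 → edx=104+4=108
sub eax, 1 → eax=3-1=2
cmp eax, 0  (cmp 2,0)
jne L2: taken
mov ebx, [edx] → ebx=M[108]=13
and ebx, 3 → ebx=13&3=1
add ebx, 3 → ebx=1+3=4
add edx, 4 → edx=108+4=112
sub eax, 1 → eax=2-1=1
cmp eax, 0  (cmp 1,0)
jne L2: taken
mov ebx, [edx] → ebx=M[112]=27
and ebx, 3 → ebx=27&3=3
add ebx, 3 → ebx=3+3=6
add edx, 4 → edx=112+4=116
sub eax, 1 → eax=1-1=0
cmp eax, 0  (cmp 0,0)
jne L2: not taken
shr ebx, 4 → ebx=6>>4=0
mov [104], ebx → M[104]=0
halt.
Total executed instructions: 34.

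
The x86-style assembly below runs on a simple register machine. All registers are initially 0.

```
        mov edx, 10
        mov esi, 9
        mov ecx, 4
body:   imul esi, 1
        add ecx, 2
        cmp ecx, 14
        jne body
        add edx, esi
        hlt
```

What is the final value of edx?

19

edx=10
esi=9
ecx=4
esi=9*1=9
ecx=4+2=6
cmp ecx, 14  (cmp 6,14)
jne body: taken
esi=9*1=9
ecx=6+2=8
cmp ecx, 14  (cmp 8,14)
jne body: taken
esi=9*1=9
ecx=8+2=10
cmp ecx, 14  (cmp 10,14)
jne body: taken
esi=9*1=9
ecx=10+2=12
cmp ecx, 14  (cmp 12,14)
jne body: taken
esi=9*1=9
ecx=12+2=14
cmp ecx, 14  (cmp 14,14)
jne body: not taken
edx=10+9=19
halt.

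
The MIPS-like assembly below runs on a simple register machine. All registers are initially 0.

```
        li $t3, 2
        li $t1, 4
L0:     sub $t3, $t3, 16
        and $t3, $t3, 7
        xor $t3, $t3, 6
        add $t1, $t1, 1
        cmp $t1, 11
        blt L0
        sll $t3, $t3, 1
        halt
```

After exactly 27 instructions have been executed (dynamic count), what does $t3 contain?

-14

li $t3, 2 → $t3=2
li $t1, 4 → $t1=4
sub $t3, $t3, 16 → $t3=2-16=-14
and $t3, $t3, 7 → $t3=(-14)&7=2
xor $t3, $t3, 6 → $t3=2^6=4
add $t1, $t1, 1 → $t1=4+1=5
cmp $t1, 11  (cmp 5,11)
blt L0: taken
sub $t3, $t3, 16 → $t3=4-16=-12
and $t3, $t3, 7 → $t3=(-12)&7=4
xor $t3, $t3, 6 → $t3=4^6=2
add $t1, $t1, 1 → $t1=5+1=6
cmp $t1, 11  (cmp 6,11)
blt L0: taken
sub $t3, $t3, 16 → $t3=2-16=-14
and $t3, $t3, 7 → $t3=(-14)&7=2
xor $t3, $t3, 6 → $t3=2^6=4
add $t1, $t1, 1 → $t1=6+1=7
cmp $t1, 11  (cmp 7,11)
blt L0: taken
sub $t3, $t3, 16 → $t3=4-16=-12
and $t3, $t3, 7 → $t3=(-12)&7=4
xor $t3, $t3, 6 → $t3=4^6=2
add $t1, $t1, 1 → $t1=7+1=8
cmp $t1, 11  (cmp 8,11)
blt L0: taken
sub $t3, $t3, 16 → $t3=2-16=-14
After step 27: $t3 = -14.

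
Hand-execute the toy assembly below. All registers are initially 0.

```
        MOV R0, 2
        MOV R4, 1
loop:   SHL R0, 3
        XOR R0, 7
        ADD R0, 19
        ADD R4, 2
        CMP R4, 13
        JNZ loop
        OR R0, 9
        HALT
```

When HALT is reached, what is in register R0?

after MOV R0, 2: R0=2
after MOV R4, 1: R4=1
after SHL R0, 3: R0=2<<3=16
after XOR R0, 7: R0=16^7=23
after ADD R0, 19: R0=23+19=42
after ADD R4, 2: R4=1+2=3
CMP R4, 13  (cmp 3,13)
JNZ loop: taken
after SHL R0, 3: R0=42<<3=336
after XOR R0, 7: R0=336^7=343
after ADD R0, 19: R0=343+19=362
after ADD R4, 2: R4=3+2=5
CMP R4, 13  (cmp 5,13)
JNZ loop: taken
after SHL R0, 3: R0=362<<3=2896
after XOR R0, 7: R0=2896^7=2903
after ADD R0, 19: R0=2903+19=2922
after ADD R4, 2: R4=5+2=7
CMP R4, 13  (cmp 7,13)
JNZ loop: taken
after SHL R0, 3: R0=2922<<3=23376
after XOR R0, 7: R0=23376^7=23383
after ADD R0, 19: R0=23383+19=23402
after ADD R4, 2: R4=7+2=9
CMP R4, 13  (cmp 9,13)
JNZ loop: taken
after SHL R0, 3: R0=23402<<3=187216
after XOR R0, 7: R0=187216^7=187223
after ADD R0, 19: R0=187223+19=187242
after ADD R4, 2: R4=9+2=11
CMP R4, 13  (cmp 11,13)
JNZ loop: taken
after SHL R0, 3: R0=187242<<3=1497936
after XOR R0, 7: R0=1497936^7=1497943
after ADD R0, 19: R0=1497943+19=1497962
after ADD R4, 2: R4=11+2=13
CMP R4, 13  (cmp 13,13)
JNZ loop: not taken
after OR R0, 9: R0=1497962|9=1497963
halt.

1497963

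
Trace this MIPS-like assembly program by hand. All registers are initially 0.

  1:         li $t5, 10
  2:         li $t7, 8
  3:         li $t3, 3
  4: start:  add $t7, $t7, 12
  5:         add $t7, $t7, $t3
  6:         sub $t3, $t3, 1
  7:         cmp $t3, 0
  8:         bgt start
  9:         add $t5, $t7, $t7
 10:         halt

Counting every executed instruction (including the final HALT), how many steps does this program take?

$t5=10
$t7=8
$t3=3
$t7=8+12=20
$t7=20+3=23
$t3=3-1=2
cmp $t3, 0  (cmp 2,0)
bgt start: taken
$t7=23+12=35
$t7=35+2=37
$t3=2-1=1
cmp $t3, 0  (cmp 1,0)
bgt start: taken
$t7=37+12=49
$t7=49+1=50
$t3=1-1=0
cmp $t3, 0  (cmp 0,0)
bgt start: not taken
$t5=50+50=100
halt.
Total executed instructions: 20.

20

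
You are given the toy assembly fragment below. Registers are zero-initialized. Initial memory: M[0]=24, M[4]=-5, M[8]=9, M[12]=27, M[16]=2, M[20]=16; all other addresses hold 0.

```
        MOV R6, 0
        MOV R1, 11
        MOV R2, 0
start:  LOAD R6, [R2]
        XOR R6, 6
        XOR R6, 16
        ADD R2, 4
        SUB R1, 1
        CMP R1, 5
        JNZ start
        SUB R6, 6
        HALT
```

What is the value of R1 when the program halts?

5

after MOV R6, 0: R6=0
after MOV R1, 11: R1=11
after MOV R2, 0: R2=0
after LOAD R6, [R2]: R6=M[0]=24
after XOR R6, 6: R6=24^6=30
after XOR R6, 16: R6=30^16=14
after ADD R2, 4: R2=0+4=4
after SUB R1, 1: R1=11-1=10
CMP R1, 5  (cmp 10,5)
JNZ start: taken
after LOAD R6, [R2]: R6=M[4]=-5
after XOR R6, 6: R6=(-5)^6=-3
after XOR R6, 16: R6=(-3)^16=-19
after ADD R2, 4: R2=4+4=8
after SUB R1, 1: R1=10-1=9
CMP R1, 5  (cmp 9,5)
JNZ start: taken
after LOAD R6, [R2]: R6=M[8]=9
after XOR R6, 6: R6=9^6=15
after XOR R6, 16: R6=15^16=31
after ADD R2, 4: R2=8+4=12
after SUB R1, 1: R1=9-1=8
CMP R1, 5  (cmp 8,5)
JNZ start: taken
after LOAD R6, [R2]: R6=M[12]=27
after XOR R6, 6: R6=27^6=29
after XOR R6, 16: R6=29^16=13
after ADD R2, 4: R2=12+4=16
after SUB R1, 1: R1=8-1=7
CMP R1, 5  (cmp 7,5)
JNZ start: taken
after LOAD R6, [R2]: R6=M[16]=2
after XOR R6, 6: R6=2^6=4
after XOR R6, 16: R6=4^16=20
after ADD R2, 4: R2=16+4=20
after SUB R1, 1: R1=7-1=6
CMP R1, 5  (cmp 6,5)
JNZ start: taken
after LOAD R6, [R2]: R6=M[20]=16
after XOR R6, 6: R6=16^6=22
after XOR R6, 16: R6=22^16=6
after ADD R2, 4: R2=20+4=24
after SUB R1, 1: R1=6-1=5
CMP R1, 5  (cmp 5,5)
JNZ start: not taken
after SUB R6, 6: R6=6-6=0
halt.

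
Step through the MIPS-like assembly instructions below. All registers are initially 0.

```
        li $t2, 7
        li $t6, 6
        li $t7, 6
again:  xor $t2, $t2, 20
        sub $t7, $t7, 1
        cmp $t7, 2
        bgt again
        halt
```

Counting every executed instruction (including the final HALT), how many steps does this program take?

$t2=7
$t6=6
$t7=6
$t2=7^20=19
$t7=6-1=5
cmp $t7, 2  (cmp 5,2)
bgt again: taken
$t2=19^20=7
$t7=5-1=4
cmp $t7, 2  (cmp 4,2)
bgt again: taken
$t2=7^20=19
$t7=4-1=3
cmp $t7, 2  (cmp 3,2)
bgt again: taken
$t2=19^20=7
$t7=3-1=2
cmp $t7, 2  (cmp 2,2)
bgt again: not taken
halt.
Total executed instructions: 20.

20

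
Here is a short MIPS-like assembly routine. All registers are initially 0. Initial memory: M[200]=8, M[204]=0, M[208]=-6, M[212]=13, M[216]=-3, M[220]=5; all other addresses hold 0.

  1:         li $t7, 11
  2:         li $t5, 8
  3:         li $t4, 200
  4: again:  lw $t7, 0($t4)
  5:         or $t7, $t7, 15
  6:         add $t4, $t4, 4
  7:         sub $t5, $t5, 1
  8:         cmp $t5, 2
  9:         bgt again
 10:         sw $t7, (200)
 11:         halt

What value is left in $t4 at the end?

$t7=11
$t5=8
$t4=200
$t7=M[200]=8
$t7=8|15=15
$t4=200+4=204
$t5=8-1=7
cmp $t5, 2  (cmp 7,2)
bgt again: taken
$t7=M[204]=0
$t7=0|15=15
$t4=204+4=208
$t5=7-1=6
cmp $t5, 2  (cmp 6,2)
bgt again: taken
$t7=M[208]=-6
$t7=(-6)|15=-1
$t4=208+4=212
$t5=6-1=5
cmp $t5, 2  (cmp 5,2)
bgt again: taken
$t7=M[212]=13
$t7=13|15=15
$t4=212+4=216
$t5=5-1=4
cmp $t5, 2  (cmp 4,2)
bgt again: taken
$t7=M[216]=-3
$t7=(-3)|15=-1
$t4=216+4=220
$t5=4-1=3
cmp $t5, 2  (cmp 3,2)
bgt again: taken
$t7=M[220]=5
$t7=5|15=15
$t4=220+4=224
$t5=3-1=2
cmp $t5, 2  (cmp 2,2)
bgt again: not taken
sw $t7, (200) → M[200]=15
halt.

224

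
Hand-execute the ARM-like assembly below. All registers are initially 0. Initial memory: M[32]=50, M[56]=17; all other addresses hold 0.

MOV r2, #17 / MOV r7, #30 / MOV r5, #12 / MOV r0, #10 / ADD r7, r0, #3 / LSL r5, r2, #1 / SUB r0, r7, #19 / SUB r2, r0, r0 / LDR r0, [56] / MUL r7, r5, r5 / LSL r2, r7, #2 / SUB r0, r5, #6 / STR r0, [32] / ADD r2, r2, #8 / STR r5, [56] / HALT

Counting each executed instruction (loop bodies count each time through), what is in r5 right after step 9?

r2=17
r7=30
r5=12
r0=10
r7=10+3=13
r5=17<<1=34
r0=13-19=-6
r2=(-6)-(-6)=0
r0=M[56]=17
After step 9: r5 = 34.

34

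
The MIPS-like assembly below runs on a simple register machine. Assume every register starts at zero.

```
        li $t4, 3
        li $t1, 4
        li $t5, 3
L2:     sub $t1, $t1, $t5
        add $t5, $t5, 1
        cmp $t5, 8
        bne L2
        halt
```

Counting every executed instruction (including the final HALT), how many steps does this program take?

24

li $t4, 3 → $t4=3
li $t1, 4 → $t1=4
li $t5, 3 → $t5=3
sub $t1, $t1, $t5 → $t1=4-3=1
add $t5, $t5, 1 → $t5=3+1=4
cmp $t5, 8  (cmp 4,8)
bne L2: taken
sub $t1, $t1, $t5 → $t1=1-4=-3
add $t5, $t5, 1 → $t5=4+1=5
cmp $t5, 8  (cmp 5,8)
bne L2: taken
sub $t1, $t1, $t5 → $t1=(-3)-5=-8
add $t5, $t5, 1 → $t5=5+1=6
cmp $t5, 8  (cmp 6,8)
bne L2: taken
sub $t1, $t1, $t5 → $t1=(-8)-6=-14
add $t5, $t5, 1 → $t5=6+1=7
cmp $t5, 8  (cmp 7,8)
bne L2: taken
sub $t1, $t1, $t5 → $t1=(-14)-7=-21
add $t5, $t5, 1 → $t5=7+1=8
cmp $t5, 8  (cmp 8,8)
bne L2: not taken
halt.
Total executed instructions: 24.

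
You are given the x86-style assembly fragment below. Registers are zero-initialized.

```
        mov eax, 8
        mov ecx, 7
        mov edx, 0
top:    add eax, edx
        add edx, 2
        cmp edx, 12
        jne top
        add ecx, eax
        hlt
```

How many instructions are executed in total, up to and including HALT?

29

after mov eax, 8: eax=8
after mov ecx, 7: ecx=7
after mov edx, 0: edx=0
after add eax, edx: eax=8+0=8
after add edx, 2: edx=0+2=2
cmp edx, 12  (cmp 2,12)
jne top: taken
after add eax, edx: eax=8+2=10
after add edx, 2: edx=2+2=4
cmp edx, 12  (cmp 4,12)
jne top: taken
after add eax, edx: eax=10+4=14
after add edx, 2: edx=4+2=6
cmp edx, 12  (cmp 6,12)
jne top: taken
after add eax, edx: eax=14+6=20
after add edx, 2: edx=6+2=8
cmp edx, 12  (cmp 8,12)
jne top: taken
after add eax, edx: eax=20+8=28
after add edx, 2: edx=8+2=10
cmp edx, 12  (cmp 10,12)
jne top: taken
after add eax, edx: eax=28+10=38
after add edx, 2: edx=10+2=12
cmp edx, 12  (cmp 12,12)
jne top: not taken
after add ecx, eax: ecx=7+38=45
halt.
Total executed instructions: 29.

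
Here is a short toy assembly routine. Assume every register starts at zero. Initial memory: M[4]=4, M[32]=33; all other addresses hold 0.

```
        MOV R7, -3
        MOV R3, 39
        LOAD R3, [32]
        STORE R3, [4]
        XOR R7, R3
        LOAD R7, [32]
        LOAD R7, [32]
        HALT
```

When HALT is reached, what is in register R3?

33

MOV R7, -3 → R7=-3
MOV R3, 39 → R3=39
LOAD R3, [32] → R3=M[32]=33
STORE R3, [4] → M[4]=33
XOR R7, R3 → R7=(-3)^33=-36
LOAD R7, [32] → R7=M[32]=33
LOAD R7, [32] → R7=M[32]=33
halt.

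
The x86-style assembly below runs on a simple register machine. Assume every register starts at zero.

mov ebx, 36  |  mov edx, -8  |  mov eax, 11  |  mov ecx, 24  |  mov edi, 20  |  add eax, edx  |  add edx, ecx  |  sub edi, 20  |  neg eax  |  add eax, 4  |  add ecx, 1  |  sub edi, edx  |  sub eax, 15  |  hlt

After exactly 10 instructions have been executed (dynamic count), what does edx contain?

after mov ebx, 36: ebx=36
after mov edx, -8: edx=-8
after mov eax, 11: eax=11
after mov ecx, 24: ecx=24
after mov edi, 20: edi=20
after add eax, edx: eax=11+(-8)=3
after add edx, ecx: edx=(-8)+24=16
after sub edi, 20: edi=20-20=0
after neg eax: eax=-(3)=-3
after add eax, 4: eax=(-3)+4=1
After step 10: edx = 16.

16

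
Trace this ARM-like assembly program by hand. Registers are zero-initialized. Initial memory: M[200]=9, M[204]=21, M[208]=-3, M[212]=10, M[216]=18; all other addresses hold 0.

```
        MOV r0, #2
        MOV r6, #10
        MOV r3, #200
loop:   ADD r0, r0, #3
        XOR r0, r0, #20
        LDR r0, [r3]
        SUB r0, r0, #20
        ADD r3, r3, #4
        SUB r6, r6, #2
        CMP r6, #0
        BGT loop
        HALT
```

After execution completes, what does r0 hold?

-2

after MOV r0, #2: r0=2
after MOV r6, #10: r6=10
after MOV r3, #200: r3=200
after ADD r0, r0, #3: r0=2+3=5
after XOR r0, r0, #20: r0=5^20=17
after LDR r0, [r3]: r0=M[200]=9
after SUB r0, r0, #20: r0=9-20=-11
after ADD r3, r3, #4: r3=200+4=204
after SUB r6, r6, #2: r6=10-2=8
CMP r6, #0  (cmp 8,0)
BGT loop: taken
after ADD r0, r0, #3: r0=(-11)+3=-8
after XOR r0, r0, #20: r0=(-8)^20=-20
after LDR r0, [r3]: r0=M[204]=21
after SUB r0, r0, #20: r0=21-20=1
after ADD r3, r3, #4: r3=204+4=208
after SUB r6, r6, #2: r6=8-2=6
CMP r6, #0  (cmp 6,0)
BGT loop: taken
after ADD r0, r0, #3: r0=1+3=4
after XOR r0, r0, #20: r0=4^20=16
after LDR r0, [r3]: r0=M[208]=-3
after SUB r0, r0, #20: r0=(-3)-20=-23
after ADD r3, r3, #4: r3=208+4=212
after SUB r6, r6, #2: r6=6-2=4
CMP r6, #0  (cmp 4,0)
BGT loop: taken
after ADD r0, r0, #3: r0=(-23)+3=-20
after XOR r0, r0, #20: r0=(-20)^20=-8
after LDR r0, [r3]: r0=M[212]=10
after SUB r0, r0, #20: r0=10-20=-10
after ADD r3, r3, #4: r3=212+4=216
after SUB r6, r6, #2: r6=4-2=2
CMP r6, #0  (cmp 2,0)
BGT loop: taken
after ADD r0, r0, #3: r0=(-10)+3=-7
after XOR r0, r0, #20: r0=(-7)^20=-19
after LDR r0, [r3]: r0=M[216]=18
after SUB r0, r0, #20: r0=18-20=-2
after ADD r3, r3, #4: r3=216+4=220
after SUB r6, r6, #2: r6=2-2=0
CMP r6, #0  (cmp 0,0)
BGT loop: not taken
halt.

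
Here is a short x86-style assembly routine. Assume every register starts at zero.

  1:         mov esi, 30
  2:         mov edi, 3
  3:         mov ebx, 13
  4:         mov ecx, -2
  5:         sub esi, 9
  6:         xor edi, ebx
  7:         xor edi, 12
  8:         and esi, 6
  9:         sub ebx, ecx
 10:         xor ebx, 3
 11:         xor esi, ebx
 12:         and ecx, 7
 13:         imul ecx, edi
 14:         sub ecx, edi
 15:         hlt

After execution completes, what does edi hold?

2

esi=30
edi=3
ebx=13
ecx=-2
esi=30-9=21
edi=3^13=14
edi=14^12=2
esi=21&6=4
ebx=13-(-2)=15
ebx=15^3=12
esi=4^12=8
ecx=(-2)&7=6
ecx=6*2=12
ecx=12-2=10
halt.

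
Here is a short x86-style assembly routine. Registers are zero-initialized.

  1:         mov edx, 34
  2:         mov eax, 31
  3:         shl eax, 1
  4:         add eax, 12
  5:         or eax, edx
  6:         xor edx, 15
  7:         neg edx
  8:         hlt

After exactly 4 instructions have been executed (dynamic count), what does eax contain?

mov edx, 34 → edx=34
mov eax, 31 → eax=31
shl eax, 1 → eax=31<<1=62
add eax, 12 → eax=62+12=74
After step 4: eax = 74.

74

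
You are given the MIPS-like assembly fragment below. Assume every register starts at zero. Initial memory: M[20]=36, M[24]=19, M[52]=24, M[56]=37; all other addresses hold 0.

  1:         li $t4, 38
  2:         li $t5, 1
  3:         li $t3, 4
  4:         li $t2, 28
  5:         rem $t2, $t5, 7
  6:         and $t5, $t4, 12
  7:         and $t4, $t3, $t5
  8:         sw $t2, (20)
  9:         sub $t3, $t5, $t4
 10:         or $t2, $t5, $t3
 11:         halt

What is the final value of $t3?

0

after li $t4, 38: $t4=38
after li $t5, 1: $t5=1
after li $t3, 4: $t3=4
after li $t2, 28: $t2=28
after rem $t2, $t5, 7: $t2=1%7=1
after and $t5, $t4, 12: $t5=38&12=4
after and $t4, $t3, $t5: $t4=4&4=4
sw $t2, (20) → M[20]=1
after sub $t3, $t5, $t4: $t3=4-4=0
after or $t2, $t5, $t3: $t2=4|0=4
halt.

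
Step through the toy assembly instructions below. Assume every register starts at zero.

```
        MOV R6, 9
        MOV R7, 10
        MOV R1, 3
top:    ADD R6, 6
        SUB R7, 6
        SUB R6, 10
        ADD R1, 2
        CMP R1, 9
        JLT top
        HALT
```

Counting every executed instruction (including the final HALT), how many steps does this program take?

after MOV R6, 9: R6=9
after MOV R7, 10: R7=10
after MOV R1, 3: R1=3
after ADD R6, 6: R6=9+6=15
after SUB R7, 6: R7=10-6=4
after SUB R6, 10: R6=15-10=5
after ADD R1, 2: R1=3+2=5
CMP R1, 9  (cmp 5,9)
JLT top: taken
after ADD R6, 6: R6=5+6=11
after SUB R7, 6: R7=4-6=-2
after SUB R6, 10: R6=11-10=1
after ADD R1, 2: R1=5+2=7
CMP R1, 9  (cmp 7,9)
JLT top: taken
after ADD R6, 6: R6=1+6=7
after SUB R7, 6: R7=(-2)-6=-8
after SUB R6, 10: R6=7-10=-3
after ADD R1, 2: R1=7+2=9
CMP R1, 9  (cmp 9,9)
JLT top: not taken
halt.
Total executed instructions: 22.

22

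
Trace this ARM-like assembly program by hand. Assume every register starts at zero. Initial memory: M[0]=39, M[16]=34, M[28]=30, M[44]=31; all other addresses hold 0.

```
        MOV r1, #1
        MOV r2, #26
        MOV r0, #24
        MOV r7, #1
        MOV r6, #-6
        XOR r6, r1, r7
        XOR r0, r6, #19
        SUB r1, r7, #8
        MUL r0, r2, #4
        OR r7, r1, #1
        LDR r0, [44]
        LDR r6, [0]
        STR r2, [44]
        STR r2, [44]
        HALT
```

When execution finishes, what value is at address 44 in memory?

r1=1
r2=26
r0=24
r7=1
r6=-6
r6=1^1=0
r0=0^19=19
r1=1-8=-7
r0=26*4=104
r7=(-7)|1=-7
r0=M[44]=31
r6=M[0]=39
STR r2, [44] → M[44]=26
STR r2, [44] → M[44]=26
halt.

26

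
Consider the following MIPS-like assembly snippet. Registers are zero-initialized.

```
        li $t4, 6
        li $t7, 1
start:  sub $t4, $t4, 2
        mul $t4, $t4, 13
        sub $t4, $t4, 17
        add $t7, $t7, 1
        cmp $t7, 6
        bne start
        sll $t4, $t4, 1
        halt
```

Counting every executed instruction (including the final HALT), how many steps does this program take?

$t4=6
$t7=1
$t4=6-2=4
$t4=4*13=52
$t4=52-17=35
$t7=1+1=2
cmp $t7, 6  (cmp 2,6)
bne start: taken
$t4=35-2=33
$t4=33*13=429
$t4=429-17=412
$t7=2+1=3
cmp $t7, 6  (cmp 3,6)
bne start: taken
$t4=412-2=410
$t4=410*13=5330
$t4=5330-17=5313
$t7=3+1=4
cmp $t7, 6  (cmp 4,6)
bne start: taken
$t4=5313-2=5311
$t4=5311*13=69043
$t4=69043-17=69026
$t7=4+1=5
cmp $t7, 6  (cmp 5,6)
bne start: taken
$t4=69026-2=69024
$t4=69024*13=897312
$t4=897312-17=897295
$t7=5+1=6
cmp $t7, 6  (cmp 6,6)
bne start: not taken
$t4=897295<<1=1794590
halt.
Total executed instructions: 34.

34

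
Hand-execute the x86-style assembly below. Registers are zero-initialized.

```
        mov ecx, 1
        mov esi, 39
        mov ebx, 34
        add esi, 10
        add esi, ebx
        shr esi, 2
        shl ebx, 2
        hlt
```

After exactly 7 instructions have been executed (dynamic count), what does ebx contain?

after mov ecx, 1: ecx=1
after mov esi, 39: esi=39
after mov ebx, 34: ebx=34
after add esi, 10: esi=39+10=49
after add esi, ebx: esi=49+34=83
after shr esi, 2: esi=83>>2=20
after shl ebx, 2: ebx=34<<2=136
After step 7: ebx = 136.

136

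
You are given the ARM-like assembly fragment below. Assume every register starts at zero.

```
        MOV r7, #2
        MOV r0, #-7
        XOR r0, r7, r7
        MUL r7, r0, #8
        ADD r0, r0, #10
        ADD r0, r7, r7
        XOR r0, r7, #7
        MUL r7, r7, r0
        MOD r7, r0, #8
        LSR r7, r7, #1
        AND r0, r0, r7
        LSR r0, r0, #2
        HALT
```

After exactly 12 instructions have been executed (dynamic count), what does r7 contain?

3

after MOV r7, #2: r7=2
after MOV r0, #-7: r0=-7
after XOR r0, r7, r7: r0=2^2=0
after MUL r7, r0, #8: r7=0*8=0
after ADD r0, r0, #10: r0=0+10=10
after ADD r0, r7, r7: r0=0+0=0
after XOR r0, r7, #7: r0=0^7=7
after MUL r7, r7, r0: r7=0*7=0
after MOD r7, r0, #8: r7=7%8=7
after LSR r7, r7, #1: r7=7>>1=3
after AND r0, r0, r7: r0=7&3=3
after LSR r0, r0, #2: r0=3>>2=0
After step 12: r7 = 3.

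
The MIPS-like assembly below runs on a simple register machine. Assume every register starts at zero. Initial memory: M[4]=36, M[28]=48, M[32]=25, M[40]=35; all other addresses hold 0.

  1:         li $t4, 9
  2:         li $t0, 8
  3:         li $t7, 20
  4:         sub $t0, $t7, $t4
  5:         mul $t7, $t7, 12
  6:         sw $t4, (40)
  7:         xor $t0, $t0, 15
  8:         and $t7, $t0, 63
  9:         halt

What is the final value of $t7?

4

li $t4, 9 → $t4=9
li $t0, 8 → $t0=8
li $t7, 20 → $t7=20
sub $t0, $t7, $t4 → $t0=20-9=11
mul $t7, $t7, 12 → $t7=20*12=240
sw $t4, (40) → M[40]=9
xor $t0, $t0, 15 → $t0=11^15=4
and $t7, $t0, 63 → $t7=4&63=4
halt.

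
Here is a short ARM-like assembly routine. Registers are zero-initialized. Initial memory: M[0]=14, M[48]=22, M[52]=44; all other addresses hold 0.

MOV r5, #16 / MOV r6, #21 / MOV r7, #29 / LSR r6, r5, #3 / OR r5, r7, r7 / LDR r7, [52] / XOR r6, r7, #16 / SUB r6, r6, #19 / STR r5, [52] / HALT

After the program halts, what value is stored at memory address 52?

r5=16
r6=21
r7=29
r6=16>>3=2
r5=29|29=29
r7=M[52]=44
r6=44^16=60
r6=60-19=41
STR r5, [52] → M[52]=29
halt.

29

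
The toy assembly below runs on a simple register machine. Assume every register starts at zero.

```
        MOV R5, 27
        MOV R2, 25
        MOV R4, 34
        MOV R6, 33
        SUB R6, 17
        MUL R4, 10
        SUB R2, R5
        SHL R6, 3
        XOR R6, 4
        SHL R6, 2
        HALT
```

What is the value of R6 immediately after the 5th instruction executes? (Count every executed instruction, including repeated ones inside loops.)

MOV R5, 27 → R5=27
MOV R2, 25 → R2=25
MOV R4, 34 → R4=34
MOV R6, 33 → R6=33
SUB R6, 17 → R6=33-17=16
After step 5: R6 = 16.

16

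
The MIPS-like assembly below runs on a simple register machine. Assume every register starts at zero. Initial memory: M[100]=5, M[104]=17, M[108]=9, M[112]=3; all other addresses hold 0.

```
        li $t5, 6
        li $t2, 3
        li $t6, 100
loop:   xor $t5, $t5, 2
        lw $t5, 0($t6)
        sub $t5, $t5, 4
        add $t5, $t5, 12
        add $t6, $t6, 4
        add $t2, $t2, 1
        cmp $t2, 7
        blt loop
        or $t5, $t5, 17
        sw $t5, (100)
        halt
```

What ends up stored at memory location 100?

27

li $t5, 6 → $t5=6
li $t2, 3 → $t2=3
li $t6, 100 → $t6=100
xor $t5, $t5, 2 → $t5=6^2=4
lw $t5, 0($t6) → $t5=M[100]=5
sub $t5, $t5, 4 → $t5=5-4=1
add $t5, $t5, 12 → $t5=1+12=13
add $t6, $t6, 4 → $t6=100+4=104
add $t2, $t2, 1 → $t2=3+1=4
cmp $t2, 7  (cmp 4,7)
blt loop: taken
xor $t5, $t5, 2 → $t5=13^2=15
lw $t5, 0($t6) → $t5=M[104]=17
sub $t5, $t5, 4 → $t5=17-4=13
add $t5, $t5, 12 → $t5=13+12=25
add $t6, $t6, 4 → $t6=104+4=108
add $t2, $t2, 1 → $t2=4+1=5
cmp $t2, 7  (cmp 5,7)
blt loop: taken
xor $t5, $t5, 2 → $t5=25^2=27
lw $t5, 0($t6) → $t5=M[108]=9
sub $t5, $t5, 4 → $t5=9-4=5
add $t5, $t5, 12 → $t5=5+12=17
add $t6, $t6, 4 → $t6=108+4=112
add $t2, $t2, 1 → $t2=5+1=6
cmp $t2, 7  (cmp 6,7)
blt loop: taken
xor $t5, $t5, 2 → $t5=17^2=19
lw $t5, 0($t6) → $t5=M[112]=3
sub $t5, $t5, 4 → $t5=3-4=-1
add $t5, $t5, 12 → $t5=(-1)+12=11
add $t6, $t6, 4 → $t6=112+4=116
add $t2, $t2, 1 → $t2=6+1=7
cmp $t2, 7  (cmp 7,7)
blt loop: not taken
or $t5, $t5, 17 → $t5=11|17=27
sw $t5, (100) → M[100]=27
halt.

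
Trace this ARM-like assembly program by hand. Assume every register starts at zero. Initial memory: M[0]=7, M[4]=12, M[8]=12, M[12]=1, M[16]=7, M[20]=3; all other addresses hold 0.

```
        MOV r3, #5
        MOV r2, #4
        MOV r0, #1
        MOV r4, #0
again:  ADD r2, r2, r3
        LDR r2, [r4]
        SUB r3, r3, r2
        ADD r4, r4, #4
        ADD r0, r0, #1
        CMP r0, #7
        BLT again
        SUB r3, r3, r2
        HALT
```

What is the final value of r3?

after MOV r3, #5: r3=5
after MOV r2, #4: r2=4
after MOV r0, #1: r0=1
after MOV r4, #0: r4=0
after ADD r2, r2, r3: r2=4+5=9
after LDR r2, [r4]: r2=M[0]=7
after SUB r3, r3, r2: r3=5-7=-2
after ADD r4, r4, #4: r4=0+4=4
after ADD r0, r0, #1: r0=1+1=2
CMP r0, #7  (cmp 2,7)
BLT again: taken
after ADD r2, r2, r3: r2=7+(-2)=5
after LDR r2, [r4]: r2=M[4]=12
after SUB r3, r3, r2: r3=(-2)-12=-14
after ADD r4, r4, #4: r4=4+4=8
after ADD r0, r0, #1: r0=2+1=3
CMP r0, #7  (cmp 3,7)
BLT again: taken
after ADD r2, r2, r3: r2=12+(-14)=-2
after LDR r2, [r4]: r2=M[8]=12
after SUB r3, r3, r2: r3=(-14)-12=-26
after ADD r4, r4, #4: r4=8+4=12
after ADD r0, r0, #1: r0=3+1=4
CMP r0, #7  (cmp 4,7)
BLT again: taken
after ADD r2, r2, r3: r2=12+(-26)=-14
after LDR r2, [r4]: r2=M[12]=1
after SUB r3, r3, r2: r3=(-26)-1=-27
after ADD r4, r4, #4: r4=12+4=16
after ADD r0, r0, #1: r0=4+1=5
CMP r0, #7  (cmp 5,7)
BLT again: taken
after ADD r2, r2, r3: r2=1+(-27)=-26
after LDR r2, [r4]: r2=M[16]=7
after SUB r3, r3, r2: r3=(-27)-7=-34
after ADD r4, r4, #4: r4=16+4=20
after ADD r0, r0, #1: r0=5+1=6
CMP r0, #7  (cmp 6,7)
BLT again: taken
after ADD r2, r2, r3: r2=7+(-34)=-27
after LDR r2, [r4]: r2=M[20]=3
after SUB r3, r3, r2: r3=(-34)-3=-37
after ADD r4, r4, #4: r4=20+4=24
after ADD r0, r0, #1: r0=6+1=7
CMP r0, #7  (cmp 7,7)
BLT again: not taken
after SUB r3, r3, r2: r3=(-37)-3=-40
halt.

-40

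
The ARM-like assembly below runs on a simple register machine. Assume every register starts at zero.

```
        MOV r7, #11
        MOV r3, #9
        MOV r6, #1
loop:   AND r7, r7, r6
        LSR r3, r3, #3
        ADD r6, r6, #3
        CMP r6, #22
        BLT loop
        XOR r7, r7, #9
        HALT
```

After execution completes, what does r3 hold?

after MOV r7, #11: r7=11
after MOV r3, #9: r3=9
after MOV r6, #1: r6=1
after AND r7, r7, r6: r7=11&1=1
after LSR r3, r3, #3: r3=9>>3=1
after ADD r6, r6, #3: r6=1+3=4
CMP r6, #22  (cmp 4,22)
BLT loop: taken
after AND r7, r7, r6: r7=1&4=0
after LSR r3, r3, #3: r3=1>>3=0
after ADD r6, r6, #3: r6=4+3=7
CMP r6, #22  (cmp 7,22)
BLT loop: taken
after AND r7, r7, r6: r7=0&7=0
after LSR r3, r3, #3: r3=0>>3=0
after ADD r6, r6, #3: r6=7+3=10
CMP r6, #22  (cmp 10,22)
BLT loop: taken
after AND r7, r7, r6: r7=0&10=0
after LSR r3, r3, #3: r3=0>>3=0
after ADD r6, r6, #3: r6=10+3=13
CMP r6, #22  (cmp 13,22)
BLT loop: taken
after AND r7, r7, r6: r7=0&13=0
after LSR r3, r3, #3: r3=0>>3=0
after ADD r6, r6, #3: r6=13+3=16
CMP r6, #22  (cmp 16,22)
BLT loop: taken
after AND r7, r7, r6: r7=0&16=0
after LSR r3, r3, #3: r3=0>>3=0
after ADD r6, r6, #3: r6=16+3=19
CMP r6, #22  (cmp 19,22)
BLT loop: taken
after AND r7, r7, r6: r7=0&19=0
after LSR r3, r3, #3: r3=0>>3=0
after ADD r6, r6, #3: r6=19+3=22
CMP r6, #22  (cmp 22,22)
BLT loop: not taken
after XOR r7, r7, #9: r7=0^9=9
halt.

0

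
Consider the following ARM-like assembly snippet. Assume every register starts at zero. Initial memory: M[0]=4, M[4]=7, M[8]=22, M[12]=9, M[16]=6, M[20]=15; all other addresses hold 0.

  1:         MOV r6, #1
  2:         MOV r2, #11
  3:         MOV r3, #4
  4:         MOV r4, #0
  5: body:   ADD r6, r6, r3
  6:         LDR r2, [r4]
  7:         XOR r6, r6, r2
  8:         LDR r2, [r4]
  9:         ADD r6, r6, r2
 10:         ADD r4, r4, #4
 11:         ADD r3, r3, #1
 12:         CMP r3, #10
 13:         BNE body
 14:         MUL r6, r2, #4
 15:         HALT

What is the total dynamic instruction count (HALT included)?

MOV r6, #1 → r6=1
MOV r2, #11 → r2=11
MOV r3, #4 → r3=4
MOV r4, #0 → r4=0
ADD r6, r6, r3 → r6=1+4=5
LDR r2, [r4] → r2=M[0]=4
XOR r6, r6, r2 → r6=5^4=1
LDR r2, [r4] → r2=M[0]=4
ADD r6, r6, r2 → r6=1+4=5
ADD r4, r4, #4 → r4=0+4=4
ADD r3, r3, #1 → r3=4+1=5
CMP r3, #10  (cmp 5,10)
BNE body: taken
ADD r6, r6, r3 → r6=5+5=10
LDR r2, [r4] → r2=M[4]=7
XOR r6, r6, r2 → r6=10^7=13
LDR r2, [r4] → r2=M[4]=7
ADD r6, r6, r2 → r6=13+7=20
ADD r4, r4, #4 → r4=4+4=8
ADD r3, r3, #1 → r3=5+1=6
CMP r3, #10  (cmp 6,10)
BNE body: taken
ADD r6, r6, r3 → r6=20+6=26
LDR r2, [r4] → r2=M[8]=22
XOR r6, r6, r2 → r6=26^22=12
LDR r2, [r4] → r2=M[8]=22
ADD r6, r6, r2 → r6=12+22=34
ADD r4, r4, #4 → r4=8+4=12
ADD r3, r3, #1 → r3=6+1=7
CMP r3, #10  (cmp 7,10)
BNE body: taken
ADD r6, r6, r3 → r6=34+7=41
LDR r2, [r4] → r2=M[12]=9
XOR r6, r6, r2 → r6=41^9=32
LDR r2, [r4] → r2=M[12]=9
ADD r6, r6, r2 → r6=32+9=41
ADD r4, r4, #4 → r4=12+4=16
ADD r3, r3, #1 → r3=7+1=8
CMP r3, #10  (cmp 8,10)
BNE body: taken
ADD r6, r6, r3 → r6=41+8=49
LDR r2, [r4] → r2=M[16]=6
XOR r6, r6, r2 → r6=49^6=55
LDR r2, [r4] → r2=M[16]=6
ADD r6, r6, r2 → r6=55+6=61
ADD r4, r4, #4 → r4=16+4=20
ADD r3, r3, #1 → r3=8+1=9
CMP r3, #10  (cmp 9,10)
BNE body: taken
ADD r6, r6, r3 → r6=61+9=70
LDR r2, [r4] → r2=M[20]=15
XOR r6, r6, r2 → r6=70^15=73
LDR r2, [r4] → r2=M[20]=15
ADD r6, r6, r2 → r6=73+15=88
ADD r4, r4, #4 → r4=20+4=24
ADD r3, r3, #1 → r3=9+1=10
CMP r3, #10  (cmp 10,10)
BNE body: not taken
MUL r6, r2, #4 → r6=15*4=60
halt.
Total executed instructions: 60.

60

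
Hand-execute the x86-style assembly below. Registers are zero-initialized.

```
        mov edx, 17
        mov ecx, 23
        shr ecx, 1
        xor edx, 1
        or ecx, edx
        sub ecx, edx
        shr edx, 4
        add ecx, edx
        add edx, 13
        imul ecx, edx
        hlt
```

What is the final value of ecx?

after mov edx, 17: edx=17
after mov ecx, 23: ecx=23
after shr ecx, 1: ecx=23>>1=11
after xor edx, 1: edx=17^1=16
after or ecx, edx: ecx=11|16=27
after sub ecx, edx: ecx=27-16=11
after shr edx, 4: edx=16>>4=1
after add ecx, edx: ecx=11+1=12
after add edx, 13: edx=1+13=14
after imul ecx, edx: ecx=12*14=168
halt.

168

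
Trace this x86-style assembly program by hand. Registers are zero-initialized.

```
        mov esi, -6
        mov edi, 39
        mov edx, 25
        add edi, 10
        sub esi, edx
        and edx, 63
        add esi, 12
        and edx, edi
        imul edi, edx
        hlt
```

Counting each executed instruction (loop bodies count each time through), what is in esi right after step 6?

-31

mov esi, -6 → esi=-6
mov edi, 39 → edi=39
mov edx, 25 → edx=25
add edi, 10 → edi=39+10=49
sub esi, edx → esi=(-6)-25=-31
and edx, 63 → edx=25&63=25
After step 6: esi = -31.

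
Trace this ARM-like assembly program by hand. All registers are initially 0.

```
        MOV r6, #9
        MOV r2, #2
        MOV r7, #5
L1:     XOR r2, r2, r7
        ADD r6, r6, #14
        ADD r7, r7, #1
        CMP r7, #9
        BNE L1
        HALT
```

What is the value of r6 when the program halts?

MOV r6, #9 → r6=9
MOV r2, #2 → r2=2
MOV r7, #5 → r7=5
XOR r2, r2, r7 → r2=2^5=7
ADD r6, r6, #14 → r6=9+14=23
ADD r7, r7, #1 → r7=5+1=6
CMP r7, #9  (cmp 6,9)
BNE L1: taken
XOR r2, r2, r7 → r2=7^6=1
ADD r6, r6, #14 → r6=23+14=37
ADD r7, r7, #1 → r7=6+1=7
CMP r7, #9  (cmp 7,9)
BNE L1: taken
XOR r2, r2, r7 → r2=1^7=6
ADD r6, r6, #14 → r6=37+14=51
ADD r7, r7, #1 → r7=7+1=8
CMP r7, #9  (cmp 8,9)
BNE L1: taken
XOR r2, r2, r7 → r2=6^8=14
ADD r6, r6, #14 → r6=51+14=65
ADD r7, r7, #1 → r7=8+1=9
CMP r7, #9  (cmp 9,9)
BNE L1: not taken
halt.

65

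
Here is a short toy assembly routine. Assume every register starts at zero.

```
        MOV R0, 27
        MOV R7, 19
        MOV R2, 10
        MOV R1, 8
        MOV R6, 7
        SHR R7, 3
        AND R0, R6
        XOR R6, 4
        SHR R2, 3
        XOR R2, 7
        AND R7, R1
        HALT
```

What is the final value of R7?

0

after MOV R0, 27: R0=27
after MOV R7, 19: R7=19
after MOV R2, 10: R2=10
after MOV R1, 8: R1=8
after MOV R6, 7: R6=7
after SHR R7, 3: R7=19>>3=2
after AND R0, R6: R0=27&7=3
after XOR R6, 4: R6=7^4=3
after SHR R2, 3: R2=10>>3=1
after XOR R2, 7: R2=1^7=6
after AND R7, R1: R7=2&8=0
halt.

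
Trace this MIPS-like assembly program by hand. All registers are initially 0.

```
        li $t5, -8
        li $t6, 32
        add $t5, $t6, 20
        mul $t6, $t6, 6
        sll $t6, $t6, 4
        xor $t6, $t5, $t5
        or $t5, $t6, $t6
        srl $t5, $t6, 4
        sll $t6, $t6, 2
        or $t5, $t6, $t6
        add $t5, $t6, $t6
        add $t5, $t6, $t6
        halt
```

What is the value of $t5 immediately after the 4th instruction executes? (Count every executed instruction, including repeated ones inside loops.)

52

$t5=-8
$t6=32
$t5=32+20=52
$t6=32*6=192
After step 4: $t5 = 52.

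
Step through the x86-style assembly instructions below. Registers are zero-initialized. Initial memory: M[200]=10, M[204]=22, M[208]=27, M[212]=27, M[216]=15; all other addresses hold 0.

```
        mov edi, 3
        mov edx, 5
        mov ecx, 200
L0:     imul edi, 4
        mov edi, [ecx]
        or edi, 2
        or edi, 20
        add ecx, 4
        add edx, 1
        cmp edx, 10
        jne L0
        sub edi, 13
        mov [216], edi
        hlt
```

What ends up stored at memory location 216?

after mov edi, 3: edi=3
after mov edx, 5: edx=5
after mov ecx, 200: ecx=200
after imul edi, 4: edi=3*4=12
after mov edi, [ecx]: edi=M[200]=10
after or edi, 2: edi=10|2=10
after or edi, 20: edi=10|20=30
after add ecx, 4: ecx=200+4=204
after add edx, 1: edx=5+1=6
cmp edx, 10  (cmp 6,10)
jne L0: taken
after imul edi, 4: edi=30*4=120
after mov edi, [ecx]: edi=M[204]=22
after or edi, 2: edi=22|2=22
after or edi, 20: edi=22|20=22
after add ecx, 4: ecx=204+4=208
after add edx, 1: edx=6+1=7
cmp edx, 10  (cmp 7,10)
jne L0: taken
after imul edi, 4: edi=22*4=88
after mov edi, [ecx]: edi=M[208]=27
after or edi, 2: edi=27|2=27
after or edi, 20: edi=27|20=31
after add ecx, 4: ecx=208+4=212
after add edx, 1: edx=7+1=8
cmp edx, 10  (cmp 8,10)
jne L0: taken
after imul edi, 4: edi=31*4=124
after mov edi, [ecx]: edi=M[212]=27
after or edi, 2: edi=27|2=27
after or edi, 20: edi=27|20=31
after add ecx, 4: ecx=212+4=216
after add edx, 1: edx=8+1=9
cmp edx, 10  (cmp 9,10)
jne L0: taken
after imul edi, 4: edi=31*4=124
after mov edi, [ecx]: edi=M[216]=15
after or edi, 2: edi=15|2=15
after or edi, 20: edi=15|20=31
after add ecx, 4: ecx=216+4=220
after add edx, 1: edx=9+1=10
cmp edx, 10  (cmp 10,10)
jne L0: not taken
after sub edi, 13: edi=31-13=18
mov [216], edi → M[216]=18
halt.

18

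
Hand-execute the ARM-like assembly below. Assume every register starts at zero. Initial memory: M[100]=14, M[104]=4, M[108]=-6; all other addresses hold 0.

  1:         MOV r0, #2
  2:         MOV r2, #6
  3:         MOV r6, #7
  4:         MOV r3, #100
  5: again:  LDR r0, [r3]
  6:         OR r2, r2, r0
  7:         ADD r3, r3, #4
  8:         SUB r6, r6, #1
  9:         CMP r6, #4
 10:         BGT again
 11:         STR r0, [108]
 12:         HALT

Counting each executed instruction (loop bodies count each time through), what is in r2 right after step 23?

after MOV r0, #2: r0=2
after MOV r2, #6: r2=6
after MOV r6, #7: r6=7
after MOV r3, #100: r3=100
after LDR r0, [r3]: r0=M[100]=14
after OR r2, r2, r0: r2=6|14=14
after ADD r3, r3, #4: r3=100+4=104
after SUB r6, r6, #1: r6=7-1=6
CMP r6, #4  (cmp 6,4)
BGT again: taken
after LDR r0, [r3]: r0=M[104]=4
after OR r2, r2, r0: r2=14|4=14
after ADD r3, r3, #4: r3=104+4=108
after SUB r6, r6, #1: r6=6-1=5
CMP r6, #4  (cmp 5,4)
BGT again: taken
after LDR r0, [r3]: r0=M[108]=-6
after OR r2, r2, r0: r2=14|(-6)=-2
after ADD r3, r3, #4: r3=108+4=112
after SUB r6, r6, #1: r6=5-1=4
CMP r6, #4  (cmp 4,4)
BGT again: not taken
STR r0, [108] → M[108]=-6
After step 23: r2 = -2.

-2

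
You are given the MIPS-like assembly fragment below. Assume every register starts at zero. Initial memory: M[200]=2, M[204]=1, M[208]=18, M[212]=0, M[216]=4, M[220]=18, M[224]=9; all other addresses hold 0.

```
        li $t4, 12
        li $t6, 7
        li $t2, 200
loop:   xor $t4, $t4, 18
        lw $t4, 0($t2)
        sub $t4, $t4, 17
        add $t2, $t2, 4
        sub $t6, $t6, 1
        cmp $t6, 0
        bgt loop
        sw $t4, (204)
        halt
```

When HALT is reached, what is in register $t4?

after li $t4, 12: $t4=12
after li $t6, 7: $t6=7
after li $t2, 200: $t2=200
after xor $t4, $t4, 18: $t4=12^18=30
after lw $t4, 0($t2): $t4=M[200]=2
after sub $t4, $t4, 17: $t4=2-17=-15
after add $t2, $t2, 4: $t2=200+4=204
after sub $t6, $t6, 1: $t6=7-1=6
cmp $t6, 0  (cmp 6,0)
bgt loop: taken
after xor $t4, $t4, 18: $t4=(-15)^18=-29
after lw $t4, 0($t2): $t4=M[204]=1
after sub $t4, $t4, 17: $t4=1-17=-16
after add $t2, $t2, 4: $t2=204+4=208
after sub $t6, $t6, 1: $t6=6-1=5
cmp $t6, 0  (cmp 5,0)
bgt loop: taken
after xor $t4, $t4, 18: $t4=(-16)^18=-30
after lw $t4, 0($t2): $t4=M[208]=18
after sub $t4, $t4, 17: $t4=18-17=1
after add $t2, $t2, 4: $t2=208+4=212
after sub $t6, $t6, 1: $t6=5-1=4
cmp $t6, 0  (cmp 4,0)
bgt loop: taken
after xor $t4, $t4, 18: $t4=1^18=19
after lw $t4, 0($t2): $t4=M[212]=0
after sub $t4, $t4, 17: $t4=0-17=-17
after add $t2, $t2, 4: $t2=212+4=216
after sub $t6, $t6, 1: $t6=4-1=3
cmp $t6, 0  (cmp 3,0)
bgt loop: taken
after xor $t4, $t4, 18: $t4=(-17)^18=-3
after lw $t4, 0($t2): $t4=M[216]=4
after sub $t4, $t4, 17: $t4=4-17=-13
after add $t2, $t2, 4: $t2=216+4=220
after sub $t6, $t6, 1: $t6=3-1=2
cmp $t6, 0  (cmp 2,0)
bgt loop: taken
after xor $t4, $t4, 18: $t4=(-13)^18=-31
after lw $t4, 0($t2): $t4=M[220]=18
after sub $t4, $t4, 17: $t4=18-17=1
after add $t2, $t2, 4: $t2=220+4=224
after sub $t6, $t6, 1: $t6=2-1=1
cmp $t6, 0  (cmp 1,0)
bgt loop: taken
after xor $t4, $t4, 18: $t4=1^18=19
after lw $t4, 0($t2): $t4=M[224]=9
after sub $t4, $t4, 17: $t4=9-17=-8
after add $t2, $t2, 4: $t2=224+4=228
after sub $t6, $t6, 1: $t6=1-1=0
cmp $t6, 0  (cmp 0,0)
bgt loop: not taken
sw $t4, (204) → M[204]=-8
halt.

-8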